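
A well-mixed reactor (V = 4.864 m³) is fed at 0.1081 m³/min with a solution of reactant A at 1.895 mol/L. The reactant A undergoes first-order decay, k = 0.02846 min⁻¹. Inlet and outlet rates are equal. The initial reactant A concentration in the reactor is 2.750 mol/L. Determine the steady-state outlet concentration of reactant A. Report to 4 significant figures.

Species balance: V dC/dt = Q C_in − Q C − k V C.
At steady state: 0 = Q C_in − (Q + kV) C_ss, so C_ss = Q C_in/(Q + kV).
C_ss = 0.1081·1.895/(0.1081 + 0.02846·4.864) = 0.204850/0.246529 = 0.830933 mol/L.

0.8309 mol/L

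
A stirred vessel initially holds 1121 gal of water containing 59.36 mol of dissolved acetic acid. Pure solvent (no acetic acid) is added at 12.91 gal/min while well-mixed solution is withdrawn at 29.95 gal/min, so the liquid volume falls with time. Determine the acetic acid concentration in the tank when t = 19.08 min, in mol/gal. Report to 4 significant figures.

Let m(t) be the amount of acetic acid. Volume: V(t) = V₀ + (Q_in − Q_out) t = 1121 − 17.0400 t; V(19.08) = 795.877 gal.
Solute balance: dm/dt = 0 − Q_out C = −Q_out m/V(t).
Separate: dm/m = −Q_out dt/V(t) ⇒ ln(m/m₀) = −(Q_out/(Q_in−Q_out)) ln(V/V₀).
m = m₀ (V₀/V)^(Q_out/(Q_in−Q_out)) = 59.36 × (1121/795.877)^(-1.75763) = 32.5109 mol.
C = m/V = 32.5109/795.877 = 0.0408492 mol/gal.

0.04085 mol/gal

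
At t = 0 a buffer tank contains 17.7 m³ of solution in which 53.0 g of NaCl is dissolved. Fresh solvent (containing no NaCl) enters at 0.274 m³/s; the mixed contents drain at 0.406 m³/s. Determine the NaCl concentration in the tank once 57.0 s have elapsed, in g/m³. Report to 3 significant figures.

Total volume: dV/dt = Q_in − Q_out = -0.13200 m³/s, so V(t) = 17.7 − 0.13200 t and V(57.0) = 10.176 m³.
Solute balance: dm/dt = 0 − Q_out C = −Q_out m/V(t).
Separate: dm/m = −Q_out dt/V(t) ⇒ ln(m/m₀) = −(Q_out/(Q_in−Q_out)) ln(V/V₀).
m = m₀ (V₀/V)^(Q_out/(Q_in−Q_out)) = 53.0 × (17.7/10.176)^(-3.0758) = 9.6577 g.
C = m/V = 9.6577/10.176 = 0.94907 g/m³.

0.949 g/m³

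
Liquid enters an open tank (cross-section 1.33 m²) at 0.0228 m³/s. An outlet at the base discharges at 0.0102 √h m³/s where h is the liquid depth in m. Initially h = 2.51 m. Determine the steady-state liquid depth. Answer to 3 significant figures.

A dh/dt = Q_in − 0.0102 √h. Steady state requires inflow = outflow:
Q_in = 0.0102 √h_ss ⇒ √h_ss = 0.0228/0.0102 = 2.2353.
h_ss = 2.2353² = 4.9965 m. (Since h₀ = 2.51 m < h_ss, the level will rise toward this value.)

5.00 m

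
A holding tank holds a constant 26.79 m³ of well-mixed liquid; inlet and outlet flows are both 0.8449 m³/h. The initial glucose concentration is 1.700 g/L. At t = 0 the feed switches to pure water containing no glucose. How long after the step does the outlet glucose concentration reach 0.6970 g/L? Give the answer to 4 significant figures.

Species balance: V dC/dt = Q(C_in − C) ⇒ τ = V/Q = 31.7079 h.
C(t) = C_in + (C₀ − C_in) e^(−t/τ). Set C = 0.6970 and solve for t:
e^(−t/τ) = (C − C_in)/(C₀ − C_in) = (0.6970 − 0)/(1.700 − 0) = 0.410000
t = −τ ln(…) = 31.7079 × 0.891598 = 28.2707 h.

28.27 h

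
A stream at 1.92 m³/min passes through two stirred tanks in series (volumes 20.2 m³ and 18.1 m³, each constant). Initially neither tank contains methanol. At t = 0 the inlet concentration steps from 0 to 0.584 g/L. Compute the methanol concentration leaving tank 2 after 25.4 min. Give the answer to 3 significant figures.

Time constants: τᵢ = Vᵢ/Q for each well-mixed tank.
τ₁ = 20.2/1.92 = 10.521 min; τ₂ = 18.1/1.92 = 9.4271 min.
Tank 1: C₁ = C_in(1 − e^(−t/τ₁)). Tank 2 (τ₁ ≠ τ₂): C₂ = C_in[1 − (τ₁ e^(−t/τ₁) − τ₂ e^(−t/τ₂))/(τ₁ − τ₂)].
At t = 25.4: e^(−t/τ₁) = 0.089434, e^(−t/τ₂) = 0.067585.
C₂ = 0.584·[1 − (10.521·0.089434 − 9.4271·0.067585)/(1.0938)] = 0.584·0.72225 = 0.42180 g/L.

0.422 g/L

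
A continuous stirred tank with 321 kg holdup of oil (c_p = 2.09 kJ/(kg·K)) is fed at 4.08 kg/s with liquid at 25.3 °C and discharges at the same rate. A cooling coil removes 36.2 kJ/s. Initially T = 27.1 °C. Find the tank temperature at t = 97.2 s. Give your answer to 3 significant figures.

M c_p dT/dt = ṁ c_p (T_in − T) − Q̇.
Rearrange: dT/dt = (T_ss − T)/τ with τ = M/ṁ = 78.676 s and T_ss = T_in − Q̇/(ṁ c_p) = 21.055 °C.
Solution: T(t) = T_ss + (T₀ − T_ss) e^(−t/τ).
T(97.2) = 21.055 + (6.0452)·e^(−97.2/78.676) = 21.055 + (6.0452)·0.29071 = 22.812 °C.

22.8 °C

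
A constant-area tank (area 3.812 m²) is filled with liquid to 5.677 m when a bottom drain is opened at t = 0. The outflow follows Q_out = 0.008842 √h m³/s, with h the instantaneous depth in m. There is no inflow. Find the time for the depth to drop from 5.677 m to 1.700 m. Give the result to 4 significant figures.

With no inflow, A dh/dt = −0.008842 √h.
∫ h^(−1/2) dh = −(0.008842/A) ∫ dt, giving 2√h = 2√h₀ − (0.008842/A) t.
t = 2A(√h₀ − √h)/0.008842 = 2·3.812·(√5.677 − √1.700)/0.008842
  = 7.62400 × (2.38265 − 1.30384) / 0.008842 = 930.198 s.

930.2 s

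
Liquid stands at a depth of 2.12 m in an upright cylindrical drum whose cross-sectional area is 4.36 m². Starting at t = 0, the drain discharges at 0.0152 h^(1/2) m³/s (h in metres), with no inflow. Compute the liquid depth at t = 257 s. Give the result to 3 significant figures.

1.02 m

With no inflow, A dh/dt = −0.0152 √h.
This is separable: 2 d(√h)/dt = −0.0152/A, so √h = √h₀ − (0.0152/(2A)) t.
√h = √2.12 − 0.0152·257/(2·4.36) = 1.4560 − 0.44798 = 1.0080.
h = 1.0080² = 1.0161 m.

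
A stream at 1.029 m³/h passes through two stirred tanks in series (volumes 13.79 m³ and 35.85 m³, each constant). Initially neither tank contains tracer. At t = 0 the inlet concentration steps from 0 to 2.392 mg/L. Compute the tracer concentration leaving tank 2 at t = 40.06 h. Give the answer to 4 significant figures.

1.236 mg/L

Time constants: τᵢ = Vᵢ/Q for each well-mixed tank.
τ₁ = 13.79/1.029 = 13.4014 h; τ₂ = 35.85/1.029 = 34.8397 h.
Tank 1: C₁ = C_in(1 − e^(−t/τ₁)). Tank 2 (τ₁ ≠ τ₂): C₂ = C_in[1 − (τ₁ e^(−t/τ₁) − τ₂ e^(−t/τ₂))/(τ₁ − τ₂)].
At t = 40.06: e^(−t/τ₁) = 0.0503252, e^(−t/τ₂) = 0.316688.
C₂ = 2.392·[1 − (13.4014·0.0503252 − 34.8397·0.316688)/(-21.4383)] = 2.392·0.516806 = 1.23620 mg/L.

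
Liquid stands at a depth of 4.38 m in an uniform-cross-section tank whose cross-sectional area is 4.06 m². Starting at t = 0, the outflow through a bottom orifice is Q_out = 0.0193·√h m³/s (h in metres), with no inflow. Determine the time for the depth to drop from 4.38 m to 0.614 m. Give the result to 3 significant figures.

A dh/dt = −Q_out = −0.0193 √h.
This is separable: 2 d(√h)/dt = −0.0193/A, so √h = √h₀ − (0.0193/(2A)) t.
t = 2A(√h₀ − √h)/0.0193 = 2·4.06·(√4.38 − √0.614)/0.0193
  = 8.1200 × (2.0928 − 0.78358) / 0.0193 = 550.84 s.

551 s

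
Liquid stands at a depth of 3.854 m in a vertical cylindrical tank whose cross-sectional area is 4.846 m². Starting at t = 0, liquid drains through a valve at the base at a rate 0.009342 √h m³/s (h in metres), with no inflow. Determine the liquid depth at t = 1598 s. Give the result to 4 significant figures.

0.1788 m

Accumulation of liquid (constant cross-section A): A dh/dt = −0.009342 √h.
This is separable: 2 d(√h)/dt = −0.009342/A, so √h = √h₀ − (0.009342/(2A)) t.
√h = √3.854 − 0.009342·1598/(2·4.846) = 1.96316 − 1.54029 = 0.422868.
h = 0.422868² = 0.178817 m.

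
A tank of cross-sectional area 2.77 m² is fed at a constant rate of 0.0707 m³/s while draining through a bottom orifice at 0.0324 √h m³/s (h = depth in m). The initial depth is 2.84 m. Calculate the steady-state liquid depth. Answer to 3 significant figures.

Accumulation of liquid (constant cross-section A): A dh/dt = Q_in − 0.0324 √h. At steady state dh/dt = 0:
Q_in = 0.0324 √h_ss ⇒ √h_ss = 0.0707/0.0324 = 2.1821.
h_ss = 2.1821² = 4.7616 m. (Since h₀ = 2.84 m < h_ss, the level will rise toward this value.)

4.76 m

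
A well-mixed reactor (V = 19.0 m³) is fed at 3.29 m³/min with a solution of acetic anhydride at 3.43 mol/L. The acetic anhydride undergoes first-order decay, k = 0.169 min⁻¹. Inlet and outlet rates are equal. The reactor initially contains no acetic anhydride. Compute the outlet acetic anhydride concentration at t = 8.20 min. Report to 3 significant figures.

1.63 mol/L

Accumulation = in − out − consumed: V dC/dt = Q C_in − Q C − k V C.
This is linear with rate a = Q/V + k = 0.34216 min⁻¹.
C_ss = Q C_in/(Q + kV) = 1.7358 mol/L; C(t) = C_ss + (C₀ − C_ss) e^(−a t).
C(8.20) = 1.7358 + (-1.7358)·e^(−0.34216·8.20) = 1.7358 + (-1.7358)·0.060465 = 1.6309 mol/L.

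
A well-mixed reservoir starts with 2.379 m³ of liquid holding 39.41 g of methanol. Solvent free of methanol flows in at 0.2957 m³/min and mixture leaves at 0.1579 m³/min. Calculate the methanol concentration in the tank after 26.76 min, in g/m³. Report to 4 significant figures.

2.222 g/m³

Let m(t) be the amount of methanol. Volume: V(t) = V₀ + (Q_in − Q_out) t = 2.379 + 0.137800 t; V(26.76) = 6.06653 m³.
Solute balance: dm/dt = 0 − Q_out C = −Q_out m/V(t).
dm/m = −Q_out dt/(V₀ + 0.137800 t); integrating gives ln(m/m₀) = −(Q_out/(Q_in−Q_out)) ln(V/V₀).
m = m₀ (V₀/V)^(Q_out/(Q_in−Q_out)) = 39.41 × (2.379/6.06653)^(1.14586) = 13.4822 g.
C = m/V = 13.4822/6.06653 = 2.22239 g/m³.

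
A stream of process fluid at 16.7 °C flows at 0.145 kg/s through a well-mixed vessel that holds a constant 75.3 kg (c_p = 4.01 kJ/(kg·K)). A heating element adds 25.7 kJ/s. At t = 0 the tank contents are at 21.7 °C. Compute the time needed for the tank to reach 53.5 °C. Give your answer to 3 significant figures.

866 s

Unsteady energy balance on the tank contents: M c_p dT/dt = ṁ c_p (T_in − T) + 25.7.
τ = M/ṁ = 519.31 s; T_ss = T_in + Q̇/(ṁ c_p) = 60.900 °C.
T(t) = T_ss + (T₀ − T_ss) e^(−t/τ). Set T = 53.5:
e^(−t/τ) = (53.5 − 60.900)/(21.7 − 60.900) = 0.18877
t = −519.31 · ln(0.18877) = 865.80 s.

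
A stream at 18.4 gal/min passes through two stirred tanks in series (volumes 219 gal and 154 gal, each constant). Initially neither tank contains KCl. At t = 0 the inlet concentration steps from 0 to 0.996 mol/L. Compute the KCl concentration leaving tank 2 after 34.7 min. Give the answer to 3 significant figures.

0.852 mol/L

Each tank obeys Vᵢ dCᵢ/dt = Q(Cᵢ₋₁ − Cᵢ), so τᵢ = Vᵢ/Q.
τ₁ = 219/18.4 = 11.902 min; τ₂ = 154/18.4 = 8.3696 min.
Tank 1: C₁ = C_in(1 − e^(−t/τ₁)). Tank 2 (τ₁ ≠ τ₂): C₂ = C_in[1 − (τ₁ e^(−t/τ₁) − τ₂ e^(−t/τ₂))/(τ₁ − τ₂)].
At t = 34.7: e^(−t/τ₁) = 0.054181, e^(−t/τ₂) = 0.015828.
C₂ = 0.996·[1 − (11.902·0.054181 − 8.3696·0.015828)/(3.5326)] = 0.996·0.85495 = 0.85153 mol/L.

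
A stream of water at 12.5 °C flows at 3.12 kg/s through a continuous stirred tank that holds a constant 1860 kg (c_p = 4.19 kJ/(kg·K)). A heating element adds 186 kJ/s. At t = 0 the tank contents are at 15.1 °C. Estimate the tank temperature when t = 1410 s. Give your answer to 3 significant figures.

Energy balance: M c_p dT/dt = ṁ c_p (T_in − T) + 186.
Rearrange: dT/dt = (T_ss − T)/τ with τ = M/ṁ = 596.15 s and T_ss = T_in + Q̇/(ṁ c_p) = 26.728 °C.
T approaches T_ss exponentially: T(t) = T_ss + (T₀ − T_ss) e^(−t/τ).
T(1410) = 26.728 + (-11.628)·e^(−1410/596.15) = 26.728 + (-11.628)·0.093934 = 25.636 °C.

25.6 °C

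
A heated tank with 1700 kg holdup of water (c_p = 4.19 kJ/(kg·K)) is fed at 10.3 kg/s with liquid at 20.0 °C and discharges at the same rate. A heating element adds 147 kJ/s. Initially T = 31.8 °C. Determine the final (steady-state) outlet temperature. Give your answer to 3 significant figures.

23.4 °C

First-law balance (no shaft work): M c_p dT/dt = ṁ c_p (T_in − T) + 147.
At steady state dT/dt = 0 ⇒ T_ss = T_in + Q̇/(ṁ c_p) = 20.0 + 147/(10.3·4.19) = 23.406 °C.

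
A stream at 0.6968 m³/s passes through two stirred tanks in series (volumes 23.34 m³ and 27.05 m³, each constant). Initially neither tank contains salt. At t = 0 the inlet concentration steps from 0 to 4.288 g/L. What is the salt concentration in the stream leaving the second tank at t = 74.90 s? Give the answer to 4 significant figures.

2.630 g/L

Each tank obeys Vᵢ dCᵢ/dt = Q(Cᵢ₋₁ − Cᵢ), so τᵢ = Vᵢ/Q.
τ₁ = 23.34/0.6968 = 33.4960 s; τ₂ = 27.05/0.6968 = 38.8203 s.
Tank 1: C₁ = C_in(1 − e^(−t/τ₁)). Tank 2 (τ₁ ≠ τ₂): C₂ = C_in[1 − (τ₁ e^(−t/τ₁) − τ₂ e^(−t/τ₂))/(τ₁ − τ₂)].
At t = 74.90: e^(−t/τ₁) = 0.106876, e^(−t/τ₂) = 0.145235.
C₂ = 4.288·[1 − (33.4960·0.106876 − 38.8203·0.145235)/(-5.32434)] = 4.288·0.613442 = 2.63044 g/L.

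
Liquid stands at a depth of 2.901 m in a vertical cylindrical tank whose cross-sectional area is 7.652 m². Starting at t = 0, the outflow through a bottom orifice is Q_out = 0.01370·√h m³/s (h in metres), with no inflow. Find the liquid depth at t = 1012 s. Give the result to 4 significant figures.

0.6357 m

A dh/dt = −Q_out = −0.01370 √h.
This is separable: 2 d(√h)/dt = −0.01370/A, so √h = √h₀ − (0.01370/(2A)) t.
√h = √2.901 − 0.01370·1012/(2·7.652) = 1.70323 − 0.905933 = 0.797299.
h = 0.797299² = 0.635686 m.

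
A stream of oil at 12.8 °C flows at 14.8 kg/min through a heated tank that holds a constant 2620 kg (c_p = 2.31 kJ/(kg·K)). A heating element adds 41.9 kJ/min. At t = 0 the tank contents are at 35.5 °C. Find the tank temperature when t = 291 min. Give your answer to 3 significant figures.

Heat balance on the well-mixed liquid: M c_p dT/dt = ṁ c_p (T_in − T) + 41.9.
Rearrange: dT/dt = (T_ss − T)/τ with τ = M/ṁ = 177.03 min and T_ss = T_in + Q̇/(ṁ c_p) = 14.026 °C.
T approaches T_ss exponentially: T(t) = T_ss + (T₀ − T_ss) e^(−t/τ).
T(291) = 14.026 + (21.474)·e^(−291/177.03) = 14.026 + (21.474)·0.19324 = 18.175 °C.

18.2 °C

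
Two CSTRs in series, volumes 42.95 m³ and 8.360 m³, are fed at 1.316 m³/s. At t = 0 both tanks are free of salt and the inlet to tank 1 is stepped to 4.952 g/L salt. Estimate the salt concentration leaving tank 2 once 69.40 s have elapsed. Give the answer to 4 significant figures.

Each tank obeys Vᵢ dCᵢ/dt = Q(Cᵢ₋₁ − Cᵢ), so τᵢ = Vᵢ/Q.
τ₁ = 42.95/1.316 = 32.6368 s; τ₂ = 8.360/1.316 = 6.35258 s.
Solving the cascade with C₁(0)=C₂(0)=0 gives C₂(t) = C_in[1 − (τ₁ e^(−t/τ₁) − τ₂ e^(−t/τ₂))/(τ₁ − τ₂)].
At t = 69.40: e^(−t/τ₁) = 0.119262, e^(−t/τ₂) = 1.80081e-05.
C₂ = 4.952·[1 − (32.6368·0.119262 − 6.35258·1.80081e-05)/(26.2842)] = 4.952·0.851919 = 4.21870 g/L.

4.219 g/L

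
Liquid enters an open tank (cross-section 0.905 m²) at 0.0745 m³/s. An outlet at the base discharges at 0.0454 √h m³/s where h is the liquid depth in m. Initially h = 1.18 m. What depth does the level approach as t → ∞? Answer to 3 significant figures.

Level balance: A dh/dt = 0.0745 − 0.0454 √h. Setting dh/dt = 0:
Q_in = 0.0454 √h_ss ⇒ √h_ss = 0.0745/0.0454 = 1.6410.
h_ss = 1.6410² = 2.6928 m. (Since h₀ = 1.18 m < h_ss, the level will rise toward this value.)

2.69 m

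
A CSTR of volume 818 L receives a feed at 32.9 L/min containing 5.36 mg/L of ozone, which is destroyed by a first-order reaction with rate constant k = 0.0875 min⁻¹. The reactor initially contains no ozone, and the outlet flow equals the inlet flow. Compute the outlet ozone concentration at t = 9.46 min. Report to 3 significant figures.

Accumulation = in − out − consumed: V dC/dt = Q C_in − Q C − k V C.
dC/dt = (Q/V) C_in − (Q/V + k) C; effective rate a = Q/V + k = 0.040220 + 0.0875 = 0.12772 min⁻¹.
C_ss = Q C_in/(Q + kV) = 1.6879 mg/L; C(t) = C_ss + (C₀ − C_ss) e^(−a t).
C(9.46) = 1.6879 + (-1.6879)·e^(−0.12772·9.46) = 1.6879 + (-1.6879)·0.29873 = 1.1837 mg/L.

1.18 mg/L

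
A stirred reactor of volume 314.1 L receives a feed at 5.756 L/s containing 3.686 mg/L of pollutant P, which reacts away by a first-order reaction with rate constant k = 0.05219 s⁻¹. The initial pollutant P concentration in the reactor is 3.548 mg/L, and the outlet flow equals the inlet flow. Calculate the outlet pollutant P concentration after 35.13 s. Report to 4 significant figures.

1.175 mg/L

V dC/dt = Q(C_in − C) − k V C.
dC/dt = (Q/V) C_in − (Q/V + k) C; effective rate a = Q/V + k = 0.0183254 + 0.05219 = 0.0705154 s⁻¹.
C_ss = Q C_in/(Q + kV) = 0.957909 mg/L; C(t) = C_ss + (C₀ − C_ss) e^(−a t).
C(35.13) = 0.957909 + (2.59009)·e^(−0.0705154·35.13) = 0.957909 + (2.59009)·0.0839776 = 1.17542 mg/L.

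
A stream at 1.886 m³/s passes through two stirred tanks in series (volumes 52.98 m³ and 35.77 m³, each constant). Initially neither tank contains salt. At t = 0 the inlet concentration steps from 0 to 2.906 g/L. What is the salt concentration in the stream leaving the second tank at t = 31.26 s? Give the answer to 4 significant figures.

1.128 g/L

Each tank obeys Vᵢ dCᵢ/dt = Q(Cᵢ₋₁ − Cᵢ), so τᵢ = Vᵢ/Q.
τ₁ = 52.98/1.886 = 28.0912 s; τ₂ = 35.77/1.886 = 18.9661 s.
Solving the cascade with C₁(0)=C₂(0)=0 gives C₂(t) = C_in[1 − (τ₁ e^(−t/τ₁) − τ₂ e^(−t/τ₂))/(τ₁ − τ₂)].
At t = 31.26: e^(−t/τ₁) = 0.328636, e^(−t/τ₂) = 0.192395.
C₂ = 2.906·[1 − (28.0912·0.328636 − 18.9661·0.192395)/(9.12513)] = 2.906·0.388194 = 1.12809 g/L.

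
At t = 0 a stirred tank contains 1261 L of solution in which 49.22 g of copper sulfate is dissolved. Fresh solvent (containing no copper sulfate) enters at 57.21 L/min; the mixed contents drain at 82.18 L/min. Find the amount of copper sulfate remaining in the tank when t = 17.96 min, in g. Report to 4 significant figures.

Let m(t) be the amount of copper sulfate. Volume: V(t) = V₀ + (Q_in − Q_out) t = 1261 − 24.9700 t; V(17.96) = 812.539 L.
No copper sulfate enters, so dm/dt = −Q_out · (m/V).
dm/m = −Q_out dt/(V₀ − 24.9700 t); integrating gives ln(m/m₀) = −(Q_out/(Q_in−Q_out)) ln(V/V₀).
m = m₀ (V₀/V)^(Q_out/(Q_in−Q_out)) = 49.22 × (1261/812.539)^(-3.29115) = 11.5866 g.

11.59 g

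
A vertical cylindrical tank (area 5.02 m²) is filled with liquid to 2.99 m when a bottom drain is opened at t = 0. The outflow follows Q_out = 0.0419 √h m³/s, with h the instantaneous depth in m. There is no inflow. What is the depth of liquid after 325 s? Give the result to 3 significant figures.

A dh/dt = −Q_out = −0.0419 √h.
Separate and integrate: 2(√h − √h₀) = −(0.0419/A) t.
√h = √2.99 − 0.0419·325/(2·5.02) = 1.7292 − 1.3563 = 0.37284.
h = 0.37284² = 0.13901 m.

0.139 m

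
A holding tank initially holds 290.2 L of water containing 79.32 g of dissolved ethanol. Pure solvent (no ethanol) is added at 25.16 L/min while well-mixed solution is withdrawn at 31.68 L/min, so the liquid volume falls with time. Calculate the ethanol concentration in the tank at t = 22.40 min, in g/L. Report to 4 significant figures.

0.01837 g/L

Total volume: dV/dt = Q_in − Q_out = -6.52000 L/min, so V(t) = 290.2 − 6.52000 t and V(22.40) = 144.152 L.
No ethanol enters, so dm/dt = −Q_out · (m/V).
dm/m = −Q_out dt/(V₀ − 6.52000 t); integrating gives ln(m/m₀) = −(Q_out/(Q_in−Q_out)) ln(V/V₀).
m = m₀ (V₀/V)^(Q_out/(Q_in−Q_out)) = 79.32 × (290.2/144.152)^(-4.85890) = 2.64775 g.
C = m/V = 2.64775/144.152 = 0.0183678 g/L.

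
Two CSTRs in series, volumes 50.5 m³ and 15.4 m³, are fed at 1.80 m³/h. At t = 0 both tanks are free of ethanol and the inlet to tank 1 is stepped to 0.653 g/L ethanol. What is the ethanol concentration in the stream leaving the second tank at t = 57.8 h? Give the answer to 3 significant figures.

Time constants: τᵢ = Vᵢ/Q for each well-mixed tank.
τ₁ = 50.5/1.80 = 28.056 h; τ₂ = 15.4/1.80 = 8.5556 h.
Tank 1: C₁ = C_in(1 − e^(−t/τ₁)). Tank 2 (τ₁ ≠ τ₂): C₂ = C_in[1 − (τ₁ e^(−t/τ₁) − τ₂ e^(−t/τ₂))/(τ₁ − τ₂)].
At t = 57.8: e^(−t/τ₁) = 0.12743, e^(−t/τ₂) = 0.0011641.
C₂ = 0.653·[1 − (28.056·0.12743 − 8.5556·0.0011641)/(19.500)] = 0.653·0.81717 = 0.53361 g/L.

0.534 g/L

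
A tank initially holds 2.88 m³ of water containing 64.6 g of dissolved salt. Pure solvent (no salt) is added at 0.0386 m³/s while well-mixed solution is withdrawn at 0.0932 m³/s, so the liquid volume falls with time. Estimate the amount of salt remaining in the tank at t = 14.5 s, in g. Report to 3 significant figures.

37.3 g

Let m(t) be the amount of salt. Volume: V(t) = V₀ + (Q_in − Q_out) t = 2.88 − 0.054600 t; V(14.5) = 2.0883 m³.
No salt enters, so dm/dt = −Q_out · (m/V).
dm/m = −Q_out dt/(V₀ − 0.054600 t); integrating gives ln(m/m₀) = −(Q_out/(Q_in−Q_out)) ln(V/V₀).
m = m₀ (V₀/V)^(Q_out/(Q_in−Q_out)) = 64.6 × (2.88/2.0883)^(-1.7070) = 37.320 g.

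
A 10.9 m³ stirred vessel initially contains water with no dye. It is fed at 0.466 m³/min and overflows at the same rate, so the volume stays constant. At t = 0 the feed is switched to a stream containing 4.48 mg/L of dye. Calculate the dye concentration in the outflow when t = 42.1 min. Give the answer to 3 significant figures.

3.74 mg/L

Species balance on the tank: V dC/dt = Q(C_in − C).
Time constant τ = V/Q = 10.9/0.466 = 23.391 min.
Solution: C(t) = C_in + (C₀ − C_in) e^(−t/τ).
C(42.1) = 4.48 + (0 − 4.48)·e^(−42.1/23.391) = 4.48 + (-4.4800)·0.16532 = 3.7394 mg/L.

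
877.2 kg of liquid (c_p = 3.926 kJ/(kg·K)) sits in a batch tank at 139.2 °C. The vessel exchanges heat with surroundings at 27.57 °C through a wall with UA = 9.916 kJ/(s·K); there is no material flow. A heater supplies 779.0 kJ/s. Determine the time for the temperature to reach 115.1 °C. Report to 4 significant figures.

Energy balance: M c_p dT/dt = −UA(T − T_amb) + Q̇.
τ = M c_p/UA = 347.306 s; T_ss = T_amb + Q̇/UA = 27.57 + 779.0/9.916 = 106.130 °C.
T(t) = T_ss + (T₀ − T_ss)e^(−t/τ); set T = 115.1:
t = −τ ln[(T − T_ss)/(T₀ − T_ss)] = −347.306 · ln(0.271245) = 453.142 s.

453.1 s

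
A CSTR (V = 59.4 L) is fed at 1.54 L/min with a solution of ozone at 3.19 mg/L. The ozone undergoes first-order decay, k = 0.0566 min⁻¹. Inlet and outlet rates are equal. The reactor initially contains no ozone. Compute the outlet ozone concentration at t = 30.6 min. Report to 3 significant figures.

0.922 mg/L

Accumulation = in − out − consumed: V dC/dt = Q C_in − Q C − k V C.
dC/dt = (Q/V) C_in − (Q/V + k) C; effective rate a = Q/V + k = 0.025926 + 0.0566 = 0.082526 min⁻¹.
C_ss = Q C_in/(Q + kV) = 1.0022 mg/L; C(t) = C_ss + (C₀ − C_ss) e^(−a t).
C(30.6) = 1.0022 + (-1.0022)·e^(−0.082526·30.6) = 1.0022 + (-1.0022)·0.080035 = 0.92195 mg/L.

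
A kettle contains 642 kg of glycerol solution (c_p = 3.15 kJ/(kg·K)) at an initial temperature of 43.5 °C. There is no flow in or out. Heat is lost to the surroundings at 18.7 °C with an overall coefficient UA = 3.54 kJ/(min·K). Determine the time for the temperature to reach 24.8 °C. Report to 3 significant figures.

801 min

M c_p dT/dt = −UA(T − T_amb).
τ = M c_p/UA = 571.27 min; T_ss = T_amb = 18.700 °C.
T(t) = T_ss + (T₀ − T_ss)e^(−t/τ); set T = 24.8:
t = −τ ln[(T − T_ss)/(T₀ − T_ss)] = −571.27 · ln(0.24597) = 801.24 min.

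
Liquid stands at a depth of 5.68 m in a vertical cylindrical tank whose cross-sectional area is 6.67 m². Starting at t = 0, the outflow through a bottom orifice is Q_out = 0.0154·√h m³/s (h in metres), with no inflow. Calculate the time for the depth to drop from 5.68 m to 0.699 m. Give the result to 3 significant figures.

Volume balance on the tank: A dh/dt = −0.0154 √h.
Separate and integrate: 2(√h − √h₀) = −(0.0154/A) t.
t = 2A(√h₀ − √h)/0.0154 = 2·6.67·(√5.68 − √0.699)/0.0154
  = 13.340 × (2.3833 − 0.83606) / 0.0154 = 1340.2 s.

1340 s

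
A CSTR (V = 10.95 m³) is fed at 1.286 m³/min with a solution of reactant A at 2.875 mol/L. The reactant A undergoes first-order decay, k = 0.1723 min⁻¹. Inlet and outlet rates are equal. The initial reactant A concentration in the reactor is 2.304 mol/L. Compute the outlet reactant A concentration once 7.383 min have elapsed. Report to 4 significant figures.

V dC/dt = Q(C_in − C) − k V C.
This is linear with rate a = Q/V + k = 0.289743 min⁻¹.
C_ss = Q C_in/(Q + kV) = 1.16534 mol/L; C(t) = C_ss + (C₀ − C_ss) e^(−a t).
C(7.383) = 1.16534 + (1.13866)·e^(−0.289743·7.383) = 1.16534 + (1.13866)·0.117752 = 1.29942 mol/L.

1.299 mol/L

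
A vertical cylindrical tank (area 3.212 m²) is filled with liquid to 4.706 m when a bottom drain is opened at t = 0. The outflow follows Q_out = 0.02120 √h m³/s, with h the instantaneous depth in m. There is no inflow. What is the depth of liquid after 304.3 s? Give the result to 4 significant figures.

1.357 m

A dh/dt = −Q_out = −0.02120 √h.
∫ h^(−1/2) dh = −(0.02120/A) ∫ dt, giving 2√h = 2√h₀ − (0.02120/A) t.
√h = √4.706 − 0.02120·304.3/(2·3.212) = 2.16933 − 1.00423 = 1.16510.
h = 1.16510² = 1.35747 m.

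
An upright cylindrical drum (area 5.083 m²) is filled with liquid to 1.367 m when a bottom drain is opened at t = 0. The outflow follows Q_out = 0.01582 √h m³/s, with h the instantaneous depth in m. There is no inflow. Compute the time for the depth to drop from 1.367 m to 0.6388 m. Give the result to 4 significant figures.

Accumulation of liquid (constant cross-section A): A dh/dt = −0.01582 √h.
∫ h^(−1/2) dh = −(0.01582/A) ∫ dt, giving 2√h = 2√h₀ − (0.01582/A) t.
t = 2A(√h₀ − √h)/0.01582 = 2·5.083·(√1.367 − √0.6388)/0.01582
  = 10.1660 × (1.16919 − 0.799250) / 0.01582 = 237.724 s.

237.7 s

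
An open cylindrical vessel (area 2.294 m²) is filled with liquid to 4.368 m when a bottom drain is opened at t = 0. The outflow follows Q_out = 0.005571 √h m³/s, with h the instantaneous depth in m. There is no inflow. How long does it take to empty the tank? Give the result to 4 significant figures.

1721 s

A dh/dt = −Q_out = −0.005571 √h.
∫ h^(−1/2) dh = −(0.005571/A) ∫ dt, giving 2√h = 2√h₀ − (0.005571/A) t.
Set h = 0: 2√h₀ = (0.005571/A) t_empty ⇒ t_empty = 2A√h₀/0.005571.
t_empty = 2·2.294·√4.368/0.005571 = 4.58800·2.08998/0.005571 = 1721.20 s.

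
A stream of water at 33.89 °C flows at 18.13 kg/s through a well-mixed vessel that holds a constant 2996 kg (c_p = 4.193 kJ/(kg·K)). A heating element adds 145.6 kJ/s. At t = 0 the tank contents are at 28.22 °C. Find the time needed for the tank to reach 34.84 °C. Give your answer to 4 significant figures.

First-law balance (no shaft work): M c_p dT/dt = ṁ c_p (T_in − T) + 145.6.
τ = M/ṁ = 165.251 s; T_ss = T_in + Q̇/(ṁ c_p) = 35.8053 °C.
T(t) = T_ss + (T₀ − T_ss) e^(−t/τ). Set T = 34.84:
e^(−t/τ) = (34.84 − 35.8053)/(28.22 − 35.8053) = 0.127260
t = −165.251 · ln(0.127260) = 340.668 s.

340.7 s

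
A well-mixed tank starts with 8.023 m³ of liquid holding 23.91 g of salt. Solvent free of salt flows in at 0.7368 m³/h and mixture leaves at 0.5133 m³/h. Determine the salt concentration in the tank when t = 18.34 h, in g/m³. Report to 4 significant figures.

0.7645 g/m³

Let m(t) be the amount of salt. Volume: V(t) = V₀ + (Q_in − Q_out) t = 8.023 + 0.223500 t; V(18.34) = 12.1220 m³.
Species balance (pure solvent in): dm/dt = −Q_out · m/V(t).
Separate: dm/m = −Q_out dt/V(t) ⇒ ln(m/m₀) = −(Q_out/(Q_in−Q_out)) ln(V/V₀).
m = m₀ (V₀/V)^(Q_out/(Q_in−Q_out)) = 23.91 × (8.023/12.1220)^(2.29664) = 9.26692 g.
C = m/V = 9.26692/12.1220 = 0.764472 g/m³.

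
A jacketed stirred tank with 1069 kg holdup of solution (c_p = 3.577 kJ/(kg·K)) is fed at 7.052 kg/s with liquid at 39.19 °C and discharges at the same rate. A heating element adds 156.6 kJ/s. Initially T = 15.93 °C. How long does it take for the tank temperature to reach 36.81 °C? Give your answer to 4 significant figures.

186.9 s

M c_p dT/dt = ṁ c_p (T_in − T) + Q̇.
τ = M/ṁ = 151.588 s; T_ss = T_in + Q̇/(ṁ c_p) = 45.3981 °C.
T(t) = T_ss + (T₀ − T_ss) e^(−t/τ). Set T = 36.81:
e^(−t/τ) = (36.81 − 45.3981)/(15.93 − 45.3981) = 0.291438
t = −151.588 · ln(0.291438) = 186.897 s.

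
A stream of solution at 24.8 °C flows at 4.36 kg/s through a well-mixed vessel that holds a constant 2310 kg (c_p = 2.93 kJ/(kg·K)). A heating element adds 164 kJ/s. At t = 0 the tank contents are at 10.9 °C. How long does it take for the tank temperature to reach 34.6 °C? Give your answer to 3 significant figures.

1150 s

First-law balance (no shaft work): M c_p dT/dt = ṁ c_p (T_in − T) + 164.
τ = M/ṁ = 529.82 s; T_ss = T_in + Q̇/(ṁ c_p) = 37.638 °C.
T(t) = T_ss + (T₀ − T_ss) e^(−t/τ). Set T = 34.6:
e^(−t/τ) = (34.6 − 37.638)/(10.9 − 37.638) = 0.11361
t = −529.82 · ln(0.11361) = 1152.3 s.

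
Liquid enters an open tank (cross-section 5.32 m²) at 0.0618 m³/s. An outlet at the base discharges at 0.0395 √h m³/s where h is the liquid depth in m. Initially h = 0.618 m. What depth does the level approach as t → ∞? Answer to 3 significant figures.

2.45 m

A dh/dt = Q_in − 0.0395 √h. Steady state requires inflow = outflow:
Q_in = 0.0395 √h_ss ⇒ √h_ss = 0.0618/0.0395 = 1.5646.
h_ss = 1.5646² = 2.4478 m. (Since h₀ = 0.618 m < h_ss, the level will rise toward this value.)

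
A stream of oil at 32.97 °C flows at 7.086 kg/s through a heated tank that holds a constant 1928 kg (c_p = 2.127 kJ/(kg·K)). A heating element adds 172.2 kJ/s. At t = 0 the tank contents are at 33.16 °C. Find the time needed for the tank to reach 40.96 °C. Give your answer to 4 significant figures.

322.4 s

Heat balance on the well-mixed liquid: M c_p dT/dt = ṁ c_p (T_in − T) + 172.2.
τ = M/ṁ = 272.086 s; T_ss = T_in + Q̇/(ṁ c_p) = 44.3952 °C.
T(t) = T_ss + (T₀ − T_ss) e^(−t/τ). Set T = 40.96:
e^(−t/τ) = (40.96 − 44.3952)/(33.16 − 44.3952) = 0.305754
t = −272.086 · ln(0.305754) = 322.414 s.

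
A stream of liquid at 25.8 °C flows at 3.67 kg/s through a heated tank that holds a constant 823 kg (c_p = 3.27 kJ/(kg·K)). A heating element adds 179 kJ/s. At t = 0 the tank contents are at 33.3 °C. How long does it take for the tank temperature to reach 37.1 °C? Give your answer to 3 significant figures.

First-law balance (no shaft work): M c_p dT/dt = ṁ c_p (T_in − T) + 179.
τ = M/ṁ = 224.25 s; T_ss = T_in + Q̇/(ṁ c_p) = 40.716 °C.
T(t) = T_ss + (T₀ − T_ss) e^(−t/τ). Set T = 37.1:
e^(−t/τ) = (37.1 − 40.716)/(33.3 − 40.716) = 0.48756
t = −224.25 · ln(0.48756) = 161.09 s.

161 s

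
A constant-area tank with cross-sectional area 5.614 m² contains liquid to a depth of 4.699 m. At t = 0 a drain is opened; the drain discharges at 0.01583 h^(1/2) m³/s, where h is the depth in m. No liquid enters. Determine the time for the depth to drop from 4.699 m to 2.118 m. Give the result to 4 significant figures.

505.3 s

With no inflow, A dh/dt = −0.01583 √h.
∫ h^(−1/2) dh = −(0.01583/A) ∫ dt, giving 2√h = 2√h₀ − (0.01583/A) t.
t = 2A(√h₀ − √h)/0.01583 = 2·5.614·(√4.699 − √2.118)/0.01583
  = 11.2280 × (2.16772 − 1.45534) / 0.01583 = 505.283 s.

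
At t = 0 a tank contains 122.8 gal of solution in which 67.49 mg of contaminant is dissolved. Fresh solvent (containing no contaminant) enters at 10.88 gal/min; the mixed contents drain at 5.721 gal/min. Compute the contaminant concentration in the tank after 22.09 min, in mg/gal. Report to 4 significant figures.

Let m(t) be the amount of contaminant. Volume: V(t) = V₀ + (Q_in − Q_out) t = 122.8 + 5.15900 t; V(22.09) = 236.762 gal.
Species balance (pure solvent in): dm/dt = −Q_out · m/V(t).
dm/m = −Q_out dt/(V₀ + 5.15900 t); integrating gives ln(m/m₀) = −(Q_out/(Q_in−Q_out)) ln(V/V₀).
m = m₀ (V₀/V)^(Q_out/(Q_in−Q_out)) = 67.49 × (122.8/236.762)^(1.10894) = 32.5886 mg.
C = m/V = 32.5886/236.762 = 0.137643 mg/gal.

0.1376 mg/gal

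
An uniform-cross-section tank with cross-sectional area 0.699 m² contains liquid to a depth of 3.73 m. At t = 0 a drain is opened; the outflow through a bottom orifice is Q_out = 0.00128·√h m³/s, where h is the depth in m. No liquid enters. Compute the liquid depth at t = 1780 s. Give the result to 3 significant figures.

With no inflow, A dh/dt = −0.00128 √h.
∫ h^(−1/2) dh = −(0.00128/A) ∫ dt, giving 2√h = 2√h₀ − (0.00128/A) t.
√h = √3.73 − 0.00128·1780/(2·0.699) = 1.9313 − 1.6298 = 0.30156.
h = 0.30156² = 0.090941 m.

0.0909 m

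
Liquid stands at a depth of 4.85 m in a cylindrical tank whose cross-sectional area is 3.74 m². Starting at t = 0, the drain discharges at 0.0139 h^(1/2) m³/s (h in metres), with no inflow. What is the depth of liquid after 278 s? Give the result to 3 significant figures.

2.84 m

A dh/dt = −Q_out = −0.0139 √h.
This is separable: 2 d(√h)/dt = −0.0139/A, so √h = √h₀ − (0.0139/(2A)) t.
√h = √4.85 − 0.0139·278/(2·3.74) = 2.2023 − 0.51660 = 1.6857.
h = 1.6857² = 2.8415 m.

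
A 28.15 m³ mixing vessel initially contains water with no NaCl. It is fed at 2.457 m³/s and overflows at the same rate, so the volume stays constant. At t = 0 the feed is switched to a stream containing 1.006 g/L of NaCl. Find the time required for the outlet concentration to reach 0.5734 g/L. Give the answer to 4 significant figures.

Species balance: V dC/dt = Q(C_in − C) ⇒ τ = V/Q = 11.4571 s.
C(t) = C_in + (C₀ − C_in) e^(−t/τ). Set C = 0.5734 and solve for t:
e^(−t/τ) = (C − C_in)/(C₀ − C_in) = (0.5734 − 1.006)/(0 − 1.006) = 0.430020
t = −τ ln(…) = 11.4571 × 0.843924 = 9.66889 s.

9.669 s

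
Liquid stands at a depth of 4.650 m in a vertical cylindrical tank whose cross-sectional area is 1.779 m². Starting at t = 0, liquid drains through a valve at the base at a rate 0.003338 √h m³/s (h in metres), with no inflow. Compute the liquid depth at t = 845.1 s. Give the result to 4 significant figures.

With no inflow, A dh/dt = −0.003338 √h.
Separate and integrate: 2(√h − √h₀) = −(0.003338/A) t.
√h = √4.650 − 0.003338·845.1/(2·1.779) = 2.15639 − 0.792845 = 1.36354.
h = 1.36354² = 1.85924 m.

1.859 m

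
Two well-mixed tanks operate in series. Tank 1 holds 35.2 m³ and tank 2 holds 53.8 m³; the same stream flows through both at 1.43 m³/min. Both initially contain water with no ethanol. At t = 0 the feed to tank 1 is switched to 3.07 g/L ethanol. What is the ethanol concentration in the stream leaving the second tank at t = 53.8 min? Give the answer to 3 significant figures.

Species balance on tank i: dCᵢ/dt = (Cᵢ₋₁ − Cᵢ)/τᵢ with τᵢ = Vᵢ/Q.
τ₁ = 35.2/1.43 = 24.615 min; τ₂ = 53.8/1.43 = 37.622 min.
Solving the cascade with C₁(0)=C₂(0)=0 gives C₂(t) = C_in[1 − (τ₁ e^(−t/τ₁) − τ₂ e^(−t/τ₂))/(τ₁ − τ₂)].
At t = 53.8: e^(−t/τ₁) = 0.11241, e^(−t/τ₂) = 0.23931.
C₂ = 3.07·[1 − (24.615·0.11241 − 37.622·0.23931)/(-13.007)] = 3.07·0.52053 = 1.5980 g/L.

1.60 g/L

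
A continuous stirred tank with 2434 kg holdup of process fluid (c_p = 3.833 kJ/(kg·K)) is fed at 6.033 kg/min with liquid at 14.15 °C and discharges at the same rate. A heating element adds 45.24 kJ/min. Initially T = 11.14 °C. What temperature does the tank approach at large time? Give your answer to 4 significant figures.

Heat balance on the well-mixed liquid: M c_p dT/dt = ṁ c_p (T_in − T) + 45.24.
At steady state dT/dt = 0 ⇒ T_ss = T_in + Q̇/(ṁ c_p) = 14.15 + 45.24/(6.033·3.833) = 16.1064 °C.

16.11 °C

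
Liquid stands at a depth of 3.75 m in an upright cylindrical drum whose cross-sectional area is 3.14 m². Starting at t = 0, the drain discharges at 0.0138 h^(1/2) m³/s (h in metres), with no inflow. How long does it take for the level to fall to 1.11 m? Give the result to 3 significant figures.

402 s

Unsteady balance on liquid volume: A dh/dt = −0.0138 √h.
∫ h^(−1/2) dh = −(0.0138/A) ∫ dt, giving 2√h = 2√h₀ − (0.0138/A) t.
t = 2A(√h₀ − √h)/0.0138 = 2·3.14·(√3.75 − √1.11)/0.0138
  = 6.2800 × (1.9365 − 1.0536) / 0.0138 = 401.80 s.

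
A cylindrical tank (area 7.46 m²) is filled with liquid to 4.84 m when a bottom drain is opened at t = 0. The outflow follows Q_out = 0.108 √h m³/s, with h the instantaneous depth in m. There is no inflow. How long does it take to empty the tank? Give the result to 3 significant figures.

A dh/dt = −Q_out = −0.108 √h.
This is separable: 2 d(√h)/dt = −0.108/A, so √h = √h₀ − (0.108/(2A)) t.
Tank is empty when √h = 0: t_empty = 2A√h₀/0.108.
t_empty = 2·7.46·√4.84/0.108 = 14.920·2.2000/0.108 = 303.93 s.

304 s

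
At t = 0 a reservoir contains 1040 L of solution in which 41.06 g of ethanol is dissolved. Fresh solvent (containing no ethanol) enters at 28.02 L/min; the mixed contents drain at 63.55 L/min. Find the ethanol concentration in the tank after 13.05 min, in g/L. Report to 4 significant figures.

0.02479 g/L

Let m(t) be the amount of ethanol. Volume: V(t) = V₀ + (Q_in − Q_out) t = 1040 − 35.5300 t; V(13.05) = 576.333 L.
No ethanol enters, so dm/dt = −Q_out · (m/V).
dm/m = −Q_out dt/(V₀ − 35.5300 t); integrating gives ln(m/m₀) = −(Q_out/(Q_in−Q_out)) ln(V/V₀).
m = m₀ (V₀/V)^(Q_out/(Q_in−Q_out)) = 41.06 × (1040/576.333)^(-1.78863) = 14.2852 g.
C = m/V = 14.2852/576.333 = 0.0247864 g/L.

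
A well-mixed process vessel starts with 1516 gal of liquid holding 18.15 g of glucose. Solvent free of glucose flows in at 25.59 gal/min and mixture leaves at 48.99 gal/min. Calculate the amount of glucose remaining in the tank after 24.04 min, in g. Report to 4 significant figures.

6.874 g

Let m(t) be the amount of glucose. Volume: V(t) = V₀ + (Q_in − Q_out) t = 1516 − 23.4000 t; V(24.04) = 953.464 gal.
No glucose enters, so dm/dt = −Q_out · (m/V).
dm/m = −Q_out dt/(V₀ − 23.4000 t); integrating gives ln(m/m₀) = −(Q_out/(Q_in−Q_out)) ln(V/V₀).
m = m₀ (V₀/V)^(Q_out/(Q_in−Q_out)) = 18.15 × (1516/953.464)^(-2.09359) = 6.87446 g.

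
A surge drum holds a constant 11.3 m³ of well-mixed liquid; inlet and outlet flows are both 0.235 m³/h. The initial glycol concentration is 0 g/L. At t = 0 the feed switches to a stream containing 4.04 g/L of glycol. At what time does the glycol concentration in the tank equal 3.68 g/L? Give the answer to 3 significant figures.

116 h

Species balance on the tank: V dC/dt = Q(C_in − C), so τ = V/Q = 48.085 h.
C(t) = C_in + (C₀ − C_in) e^(−t/τ). Set C = 3.68 and solve for t:
e^(−t/τ) = (C − C_in)/(C₀ − C_in) = (3.68 − 4.04)/(0 − 4.04) = 0.089109
t = −τ ln(…) = 48.085 × 2.4179 = 116.26 h.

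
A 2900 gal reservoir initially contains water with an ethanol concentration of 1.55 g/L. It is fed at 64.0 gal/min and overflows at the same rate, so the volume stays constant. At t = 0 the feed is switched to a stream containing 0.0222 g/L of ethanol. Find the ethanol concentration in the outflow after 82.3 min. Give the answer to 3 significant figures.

Species balance on the tank: V dC/dt = Q(C_in − C).
So dC/dt = (C_in − C)/τ with τ = V/Q = 2900/64.0 = 45.312 min.
This is linear first-order; C(t) = C_in + (C₀ − C_in) e^(−t/τ).
C(82.3) = 0.0222 + (1.55 − 0.0222)·e^(−82.3/45.312) = 0.0222 + (1.5278)·0.16263 = 0.27067 g/L.

0.271 g/L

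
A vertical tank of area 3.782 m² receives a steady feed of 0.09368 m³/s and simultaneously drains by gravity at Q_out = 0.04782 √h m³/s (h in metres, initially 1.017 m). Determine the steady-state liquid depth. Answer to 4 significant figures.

3.838 m

A dh/dt = Q_in − 0.04782 √h. Steady state requires inflow = outflow:
Q_in = 0.04782 √h_ss ⇒ √h_ss = 0.09368/0.04782 = 1.95901.
h_ss = 1.95901² = 3.83773 m. (Since h₀ = 1.017 m < h_ss, the level will rise toward this value.)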